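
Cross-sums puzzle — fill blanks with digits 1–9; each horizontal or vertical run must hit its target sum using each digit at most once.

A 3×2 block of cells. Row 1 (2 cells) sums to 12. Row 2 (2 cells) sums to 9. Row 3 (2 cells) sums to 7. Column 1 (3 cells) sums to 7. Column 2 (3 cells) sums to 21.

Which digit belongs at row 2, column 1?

7 in 3 cells must be {1,2,4}.
The 12 across and the 7 down share only 4, so (1,1) = 4.
(1,2) = 12 − 4 = 8 completes the 12 across.
Nothing is forced directly, so branch on (2,1), whose candidates are 1 or 2. If (2,1) = 1: then (2,2) would have to be in {8} for the 9 across but in {4,6,7,9} for the 21 down — contradiction. So (2,1) = 2.
(2,2) = 9 − 2 = 7 completes the 9 across.
(3,1) = 7 − 6 = 1 completes the 7 down.
(3,2) = 7 − 1 = 6 completes the 7 across.

2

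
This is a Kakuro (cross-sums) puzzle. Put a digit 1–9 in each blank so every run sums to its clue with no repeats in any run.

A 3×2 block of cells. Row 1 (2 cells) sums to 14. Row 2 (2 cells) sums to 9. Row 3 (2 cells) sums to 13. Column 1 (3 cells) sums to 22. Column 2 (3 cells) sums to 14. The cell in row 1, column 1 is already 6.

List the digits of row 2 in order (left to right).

7, 2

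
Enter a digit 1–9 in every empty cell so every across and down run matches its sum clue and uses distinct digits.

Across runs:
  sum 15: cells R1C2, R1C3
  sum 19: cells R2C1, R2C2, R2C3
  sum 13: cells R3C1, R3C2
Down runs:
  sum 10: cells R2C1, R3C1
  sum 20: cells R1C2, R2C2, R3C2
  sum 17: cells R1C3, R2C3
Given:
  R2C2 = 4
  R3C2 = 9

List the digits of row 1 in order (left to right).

7 8

17 in 2 cells must be {8,9}.
R1C2 = 20 − 13 = 7 completes the 20 down.
R1C3 = 15 − 7 = 8 completes the 15 across.
R2C3 = 17 − 8 = 9 completes the 17 down.
R3C1 = 13 − 9 = 4 completes the 13 across.
R2C1 = 19 − 13 = 6 completes the 19 across.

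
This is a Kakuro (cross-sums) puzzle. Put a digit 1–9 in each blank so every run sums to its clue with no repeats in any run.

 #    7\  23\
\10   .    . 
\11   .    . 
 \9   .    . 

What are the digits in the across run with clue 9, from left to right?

7 in 3 cells must be {1,2,4}; 23 in 3 cells must be {6,8,9}.
Nothing is forced directly, so branch on R2C1, whose candidates are 2 or 4. If R2C1 = 4: then R2C2 would have to be in {7} for the 11 across but in {6,8,9} for the 23 down — contradiction. So R2C1 = 2.
R2C2 = 11 − 2 = 9 completes the 11 across.
Nothing is forced directly, so branch on R1C1, whose candidates are 1 or 4. If R1C1 = 1: then R1C2 would have to be in {9} for the 10 across but in {6,8} for the 23 down — contradiction. So R1C1 = 4.
R1C2 = 10 − 4 = 6 completes the 10 across.
R3C1 = 7 − 6 = 1 completes the 7 down.
R3C2 = 9 − 1 = 8 completes the 9 across.

1, 8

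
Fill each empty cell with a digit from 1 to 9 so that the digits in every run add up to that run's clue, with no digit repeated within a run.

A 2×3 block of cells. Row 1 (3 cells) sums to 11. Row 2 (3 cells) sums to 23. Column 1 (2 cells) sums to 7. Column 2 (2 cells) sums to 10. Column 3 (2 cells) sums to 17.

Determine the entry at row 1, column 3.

8

23 in 3 cells must be {6,8,9}; 17 in 2 cells must be {8,9}.
The 11 across and the 17 down share only 8, so (1,3) = 8.
The 23 across and the 7 down share only 6, so (2,1) = 6.
(2,3) = 17 − 8 = 9 completes the 17 down.
(1,1) = 7 − 6 = 1 completes the 7 down.
(1,2) = 11 − 9 = 2 completes the 11 across.
(2,2) = 23 − 15 = 8 completes the 23 across.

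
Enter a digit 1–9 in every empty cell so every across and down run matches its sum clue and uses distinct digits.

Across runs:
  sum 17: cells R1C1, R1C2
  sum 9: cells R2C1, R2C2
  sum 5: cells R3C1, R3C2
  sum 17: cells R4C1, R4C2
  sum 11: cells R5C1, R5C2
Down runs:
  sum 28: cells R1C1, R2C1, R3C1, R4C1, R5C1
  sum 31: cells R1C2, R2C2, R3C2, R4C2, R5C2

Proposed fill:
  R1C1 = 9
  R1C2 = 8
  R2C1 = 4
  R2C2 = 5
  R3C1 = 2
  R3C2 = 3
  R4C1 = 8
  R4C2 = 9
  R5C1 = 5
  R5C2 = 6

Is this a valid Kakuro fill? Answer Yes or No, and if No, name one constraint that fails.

Across: 9+8=17; 4+5=9; 2+3=5; 8+9=17; 5+6=11. Down: 9+4+2+8+5=28; 8+5+3+9+6=31. No digit repeats within any run.

Yes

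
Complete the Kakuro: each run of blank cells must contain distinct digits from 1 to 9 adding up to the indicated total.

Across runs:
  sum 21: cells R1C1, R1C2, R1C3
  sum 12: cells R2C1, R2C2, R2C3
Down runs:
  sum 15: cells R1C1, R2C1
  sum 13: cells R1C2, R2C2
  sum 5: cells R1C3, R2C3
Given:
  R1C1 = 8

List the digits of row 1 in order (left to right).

8 9 4

R1C3 = 4: the only remaining digit allowed by both the 21 across and the 5 down.
R2C1 = 15 − 8 = 7 completes the 15 down.
Given what's placed, R2C2 must be 4 to fit the 12 across and 13 down.
R2C3 = 12 − 11 = 1 completes the 12 across.
R1C2 = 21 − 12 = 9 completes the 21 across.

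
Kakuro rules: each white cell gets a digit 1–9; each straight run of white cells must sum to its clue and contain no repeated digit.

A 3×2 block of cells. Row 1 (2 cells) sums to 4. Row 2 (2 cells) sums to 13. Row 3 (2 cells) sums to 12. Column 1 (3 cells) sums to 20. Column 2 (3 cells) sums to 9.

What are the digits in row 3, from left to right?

9 3

4 in 2 cells must be {1,3}.
The 4 across and the 20 down share only 3, so (1,1) = 3.
(1,2) = 4 − 3 = 1 completes the 4 across.
Nothing is forced directly, so branch on (2,1), whose candidates are 8 or 9. If (2,1) = 9: then (2,2) would have to be in {4} for the 13 across but in {2,3,5,6} for the 9 down — contradiction. So (2,1) = 8.
(2,2) = 13 − 8 = 5 completes the 13 across.
(3,1) = 20 − 11 = 9 completes the 20 down.
(3,2) = 12 − 9 = 3 completes the 12 across.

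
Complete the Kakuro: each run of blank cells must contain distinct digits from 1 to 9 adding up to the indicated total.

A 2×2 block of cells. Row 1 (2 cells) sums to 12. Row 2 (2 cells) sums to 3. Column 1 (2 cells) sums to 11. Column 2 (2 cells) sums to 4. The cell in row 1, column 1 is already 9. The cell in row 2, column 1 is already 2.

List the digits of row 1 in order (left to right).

3 in 2 cells must be {1,2}; 4 in 2 cells must be {1,3}.
(1,2) = 12 − 9 = 3 completes the 12 across.
(2,2) = 3 − 2 = 1 completes the 3 across.

9 3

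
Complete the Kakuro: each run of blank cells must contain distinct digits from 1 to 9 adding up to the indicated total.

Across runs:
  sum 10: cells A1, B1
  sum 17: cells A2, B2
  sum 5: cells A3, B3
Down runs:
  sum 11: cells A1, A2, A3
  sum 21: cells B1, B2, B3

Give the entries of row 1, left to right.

2 8

17 in 2 cells must be {8,9}.
The 17 across and the 11 down share only 8, so A2 = 8.
B2 = 17 − 8 = 9 completes the 17 across.
Given what's placed, B3 must be 4 to fit the 5 across and 21 down.
B1 = 21 − 13 = 8 completes the 21 down.
A3 = 5 − 4 = 1 completes the 5 across.
A1 = 10 − 8 = 2 completes the 10 across.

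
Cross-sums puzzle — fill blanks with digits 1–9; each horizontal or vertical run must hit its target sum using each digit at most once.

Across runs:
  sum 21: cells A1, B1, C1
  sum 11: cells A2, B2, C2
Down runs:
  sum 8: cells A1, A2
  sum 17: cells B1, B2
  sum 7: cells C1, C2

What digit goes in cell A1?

7

17 in 2 cells must be {8,9}.
The 11 across and the 17 down share only 8, so B2 = 8.
B1 = 17 − 8 = 9 completes the 17 down.
Nothing is forced directly, so branch on A1, whose candidates are 5 or 7. If A1 = 5: then C1 would have to be in {7} for the 21 across but in {1,2,3,4,5,6} for the 7 down — contradiction. So A1 = 7.
C1 = 21 − 16 = 5 completes the 21 across.
A2 = 8 − 7 = 1 completes the 8 down.
C2 = 11 − 9 = 2 completes the 11 across.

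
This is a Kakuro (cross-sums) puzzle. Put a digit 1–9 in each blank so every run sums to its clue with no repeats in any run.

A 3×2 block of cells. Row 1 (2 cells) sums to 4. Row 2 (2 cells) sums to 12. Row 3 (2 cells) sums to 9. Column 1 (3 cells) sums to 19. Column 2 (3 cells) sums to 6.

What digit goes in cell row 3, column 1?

7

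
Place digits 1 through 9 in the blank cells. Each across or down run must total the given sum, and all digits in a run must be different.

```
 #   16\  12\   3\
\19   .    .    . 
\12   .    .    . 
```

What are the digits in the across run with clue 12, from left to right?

16 in 2 cells must be {7,9}; 3 in 2 cells must be {1,2}.
The 19 across and the 3 down share only 2, so R1C3 = 2.
R2C3 = 3 − 2 = 1 completes the 3 down.
Given what's placed, R1C1 must be 9 to fit the 19 across and 16 down.
R1C2 = 19 − 11 = 8 completes the 19 across.
R2C1 = 16 − 9 = 7 completes the 16 down.
R2C2 = 12 − 8 = 4 completes the 12 across.

7 4 1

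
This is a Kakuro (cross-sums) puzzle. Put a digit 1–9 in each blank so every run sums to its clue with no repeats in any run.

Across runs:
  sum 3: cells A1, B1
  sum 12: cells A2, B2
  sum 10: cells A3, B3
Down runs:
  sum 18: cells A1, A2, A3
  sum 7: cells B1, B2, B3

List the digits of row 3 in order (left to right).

9 1

3 in 2 cells must be {1,2}; 7 in 3 cells must be {1,2,4}.
The 12 across and the 7 down share only 4, so B2 = 4.
A2 = 12 − 4 = 8 completes the 12 across.
Given what's placed, A1 must be 1 to fit the 3 across and 18 down.
B1 = 3 − 1 = 2 completes the 3 across.
A3 = 18 − 9 = 9 completes the 18 down.
B3 = 10 − 9 = 1 completes the 10 across.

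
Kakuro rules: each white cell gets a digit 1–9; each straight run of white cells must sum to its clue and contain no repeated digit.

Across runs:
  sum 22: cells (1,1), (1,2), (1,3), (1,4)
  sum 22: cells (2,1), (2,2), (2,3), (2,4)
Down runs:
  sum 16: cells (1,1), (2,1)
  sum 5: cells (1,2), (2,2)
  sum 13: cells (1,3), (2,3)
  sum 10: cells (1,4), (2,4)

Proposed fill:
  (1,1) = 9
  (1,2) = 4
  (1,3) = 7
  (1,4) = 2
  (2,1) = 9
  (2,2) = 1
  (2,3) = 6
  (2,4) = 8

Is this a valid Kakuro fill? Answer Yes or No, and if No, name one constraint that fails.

No — the across run (2,1)–(2,4) sums to 24, not 22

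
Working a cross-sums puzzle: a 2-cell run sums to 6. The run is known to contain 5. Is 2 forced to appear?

No

The only way to make 6 from 2 distinct digits under that restriction is {1,5}, which does not contain 2.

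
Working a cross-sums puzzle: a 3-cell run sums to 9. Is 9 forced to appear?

No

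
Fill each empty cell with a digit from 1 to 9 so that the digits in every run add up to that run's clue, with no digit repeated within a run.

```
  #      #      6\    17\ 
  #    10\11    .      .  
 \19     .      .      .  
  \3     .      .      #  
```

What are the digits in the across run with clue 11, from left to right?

3 in 2 cells must be {1,2}; 6 in 3 cells must be {1,2,3}; 17 in 2 cells must be {8,9}.
Nothing is forced directly, so branch on R1C2, whose candidates are 2 or 3. If R1C2 = 2: that forces R1C3 = 9, R2C2 = 3, after which R2C3 would have to be in {7,9} for the 19 across but in {8} for the 17 down — contradiction. So R1C2 = 3.
R1C3 = 11 − 3 = 8 completes the 11 across.
R2C2 = 2: the only remaining digit allowed by both the 19 across and the 6 down.
R2C3 = 17 − 8 = 9 completes the 17 down.
R3C2 = 6 − 5 = 1 completes the 6 down.
R2C1 = 19 − 11 = 8 completes the 19 across.
R3C1 = 3 − 1 = 2 completes the 3 across.

3 8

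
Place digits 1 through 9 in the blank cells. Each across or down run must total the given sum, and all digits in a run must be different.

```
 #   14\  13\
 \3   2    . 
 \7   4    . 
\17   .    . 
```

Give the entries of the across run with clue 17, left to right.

3 in 2 cells must be {1,2}; 17 in 2 cells must be {8,9}.
R1C2 = 3 − 2 = 1 completes the 3 across.
R2C2 = 7 − 4 = 3 completes the 7 across.
R3C1 = 14 − 6 = 8 completes the 14 down.
R3C2 = 17 − 8 = 9 completes the 17 across.

8, 9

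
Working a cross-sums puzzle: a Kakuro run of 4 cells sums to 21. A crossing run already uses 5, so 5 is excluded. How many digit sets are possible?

6

4 distinct digits from 1–9 sum between 10 and 30.
Dropping sets that contain 5.
Enumerating: {1,3,8,9}, {1,4,7,9}, {2,3,7,9}, {2,4,6,9}, {2,4,7,8}, {3,4,6,8}.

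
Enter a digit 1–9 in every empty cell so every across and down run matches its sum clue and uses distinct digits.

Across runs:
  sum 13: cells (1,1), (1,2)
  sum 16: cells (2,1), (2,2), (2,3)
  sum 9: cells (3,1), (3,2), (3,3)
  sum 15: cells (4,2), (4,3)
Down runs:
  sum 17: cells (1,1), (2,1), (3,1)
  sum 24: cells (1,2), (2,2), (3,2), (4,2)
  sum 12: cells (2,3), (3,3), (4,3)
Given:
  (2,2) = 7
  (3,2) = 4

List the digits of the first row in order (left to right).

8 5

Given what's placed, (4,2) must be 8 to fit the 15 across and 24 down.
(4,3) = 15 − 8 = 7 completes the 15 across.
(1,2) = 24 − 19 = 5 completes the 24 down.
(1,1) = 13 − 5 = 8 completes the 13 across.
No cell is forced outright now. (3,1) can only be 2 or 3 (the digits allowed by both its 9 across and its 17 down). If (3,1) = 2: then (2,1) would have to be in {1,3,4,5,6,8} for the 16 across but in {7} for the 17 down — contradiction. So (3,1) = 3.
(2,1) = 17 − 11 = 6 completes the 17 down.
(2,3) = 16 − 13 = 3 completes the 16 across.
(3,3) = 9 − 7 = 2 completes the 9 across.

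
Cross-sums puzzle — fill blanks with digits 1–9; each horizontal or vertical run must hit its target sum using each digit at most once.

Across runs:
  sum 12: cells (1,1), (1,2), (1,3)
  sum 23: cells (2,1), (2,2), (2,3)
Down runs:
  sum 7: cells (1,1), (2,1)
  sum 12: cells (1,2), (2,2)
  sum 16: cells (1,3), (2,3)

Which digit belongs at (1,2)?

4

23 in 3 cells must be {6,8,9}; 16 in 2 cells must be {7,9}.
The 23 across and the 7 down share only 6, so (2,1) = 6.
Given what's placed, (2,3) must be 9 to fit the 23 across and 16 down.
(1,1) = 7 − 6 = 1 completes the 7 down.
(1,3) = 16 − 9 = 7 completes the 16 down.
(2,2) = 23 − 15 = 8 completes the 23 across.
(1,2) = 12 − 8 = 4 completes the 12 across.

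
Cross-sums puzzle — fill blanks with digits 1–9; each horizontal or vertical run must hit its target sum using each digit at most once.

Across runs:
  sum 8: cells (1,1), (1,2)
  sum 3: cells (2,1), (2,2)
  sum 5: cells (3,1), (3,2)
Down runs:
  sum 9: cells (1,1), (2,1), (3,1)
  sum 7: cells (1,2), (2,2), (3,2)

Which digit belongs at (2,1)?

2

3 in 2 cells must be {1,2}; 7 in 3 cells must be {1,2,4}.
Nothing is forced directly, so branch on (1,2), whose candidates are 1 or 2. If (1,2) = 1: then (1,1) would have to be in {7} for the 8 across but in {1,2,3,4,5,6} for the 9 down — contradiction. So (1,2) = 2.
(1,1) = 8 − 2 = 6 completes the 8 across.
Given what's placed, (2,2) must be 1 to fit the 3 across and 7 down.
(3,2) = 7 − 3 = 4 completes the 7 down.
(2,1) = 3 − 1 = 2 completes the 3 across.
(3,1) = 5 − 4 = 1 completes the 5 across.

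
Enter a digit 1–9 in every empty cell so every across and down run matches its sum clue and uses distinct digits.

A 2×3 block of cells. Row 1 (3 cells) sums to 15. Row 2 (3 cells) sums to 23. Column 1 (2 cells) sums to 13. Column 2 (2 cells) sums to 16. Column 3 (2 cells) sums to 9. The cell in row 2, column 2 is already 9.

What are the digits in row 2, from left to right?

23 in 3 cells must be {6,8,9}; 16 in 2 cells must be {7,9}.
(1,2) = 16 − 9 = 7 completes the 16 down.
No cell is forced outright now. (2,1) can only be 6 or 8 (the digits allowed by both its 23 across and its 13 down). If (2,1) = 6: then (1,1) would have to be in {2,3,5,6} for the 15 across but in {7} for the 13 down — contradiction. So (2,1) = 8.
(1,1) = 13 − 8 = 5 completes the 13 down.
(1,3) = 15 − 12 = 3 completes the 15 across.
(2,3) = 23 − 17 = 6 completes the 23 across.

8 9 6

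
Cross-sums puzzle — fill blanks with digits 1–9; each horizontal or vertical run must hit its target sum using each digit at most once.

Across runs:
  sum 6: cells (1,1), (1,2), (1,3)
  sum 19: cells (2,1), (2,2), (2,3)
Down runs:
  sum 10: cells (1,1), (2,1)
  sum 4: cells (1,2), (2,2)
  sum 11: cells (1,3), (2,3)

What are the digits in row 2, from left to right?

7, 3, 9

6 in 3 cells must be {1,2,3}; 4 in 2 cells must be {1,3}.
The 19 across and the 4 down share only 3, so (2,2) = 3.
(1,2) = 4 − 3 = 1 completes the 4 down.
Nothing is forced directly, so branch on (2,1), whose candidates are 7 or 9. If (2,1) = 9: then (1,1) would have to be in {2,3} for the 6 across but in {1} for the 10 down — contradiction. So (2,1) = 7.
(1,1) = 10 − 7 = 3 completes the 10 down.
(1,3) = 6 − 4 = 2 completes the 6 across.
(2,3) = 19 − 10 = 9 completes the 19 across.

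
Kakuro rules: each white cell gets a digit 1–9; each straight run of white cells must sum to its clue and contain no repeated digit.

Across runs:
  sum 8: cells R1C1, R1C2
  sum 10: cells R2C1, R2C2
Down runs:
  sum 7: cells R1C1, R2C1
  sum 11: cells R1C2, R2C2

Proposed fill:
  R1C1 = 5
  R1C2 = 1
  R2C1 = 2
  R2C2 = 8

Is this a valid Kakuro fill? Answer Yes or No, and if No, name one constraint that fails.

No — the down run R1C2–R2C2 sums to 9, not 11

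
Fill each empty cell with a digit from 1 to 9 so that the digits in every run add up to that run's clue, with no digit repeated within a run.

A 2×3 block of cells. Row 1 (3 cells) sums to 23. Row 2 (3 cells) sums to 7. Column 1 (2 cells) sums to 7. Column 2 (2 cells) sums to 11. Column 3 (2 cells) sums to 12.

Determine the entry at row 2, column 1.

1

23 in 3 cells must be {6,8,9}; 7 in 3 cells must be {1,2,4}.
The 23 across and the 7 down share only 6, so (1,1) = 6.
(2,1) = 7 − 6 = 1 completes the 7 down.
Given what's placed, (2,3) must be 4 to fit the 7 across and 12 down.
(1,3) = 12 − 4 = 8 completes the 12 down.
(2,2) = 7 − 5 = 2 completes the 7 across.
(1,2) = 23 − 14 = 9 completes the 23 across.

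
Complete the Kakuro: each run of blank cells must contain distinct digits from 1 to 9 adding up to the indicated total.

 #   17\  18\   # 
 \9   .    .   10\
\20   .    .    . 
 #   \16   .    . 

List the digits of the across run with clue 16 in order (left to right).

16 in 2 cells must be {7,9}; 17 in 2 cells must be {8,9}.
The 9 across and the 17 down share only 8, so R1C1 = 8.
R1C2 = 9 − 8 = 1 completes the 9 across.
R2C1 = 17 − 8 = 9 completes the 17 down.
R2C2 = 8: the only remaining digit allowed by both the 20 across and the 18 down.
R2C3 = 20 − 17 = 3 completes the 20 across.
R3C2 = 18 − 9 = 9 completes the 18 down.
R3C3 = 16 − 9 = 7 completes the 16 across.

9, 7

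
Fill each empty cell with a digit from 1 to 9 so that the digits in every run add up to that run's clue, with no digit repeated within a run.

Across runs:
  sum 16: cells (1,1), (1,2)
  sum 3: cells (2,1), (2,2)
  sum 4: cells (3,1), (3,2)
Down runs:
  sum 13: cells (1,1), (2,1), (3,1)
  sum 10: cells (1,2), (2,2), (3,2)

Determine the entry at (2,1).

1

16 in 2 cells must be {7,9}; 3 in 2 cells must be {1,2}; 4 in 2 cells must be {1,3}.
The 16 across and the 10 down share only 7, so (1,2) = 7.
Given what's placed, (3,2) must be 1 to fit the 4 across and 10 down.
(1,1) = 16 − 7 = 9 completes the 16 across.
(2,1) = 1: the only remaining digit allowed by both the 3 across and the 13 down.
(2,2) = 3 − 1 = 2 completes the 3 across.
(3,1) = 4 − 1 = 3 completes the 4 across.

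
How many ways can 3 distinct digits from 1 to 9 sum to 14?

3 distinct digits from 1–9 sum between 6 and 24.

8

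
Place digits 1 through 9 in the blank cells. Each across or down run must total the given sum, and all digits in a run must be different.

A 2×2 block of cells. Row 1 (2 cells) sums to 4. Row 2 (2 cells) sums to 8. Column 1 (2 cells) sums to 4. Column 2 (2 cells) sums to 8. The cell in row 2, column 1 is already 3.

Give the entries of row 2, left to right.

3 5

4 in 2 cells must be {1,3}.
(1,1) = 4 − 3 = 1 completes the 4 down.
(1,2) = 4 − 1 = 3 completes the 4 across.
(2,2) = 8 − 3 = 5 completes the 8 across.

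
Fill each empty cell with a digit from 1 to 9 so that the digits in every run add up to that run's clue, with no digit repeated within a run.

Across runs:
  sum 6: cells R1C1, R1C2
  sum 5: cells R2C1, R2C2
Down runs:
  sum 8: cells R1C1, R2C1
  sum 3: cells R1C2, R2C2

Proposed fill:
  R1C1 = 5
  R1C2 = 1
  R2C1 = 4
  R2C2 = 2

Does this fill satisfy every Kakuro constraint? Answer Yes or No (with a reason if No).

No — the across run R2C1–R2C2 sums to 6, not 5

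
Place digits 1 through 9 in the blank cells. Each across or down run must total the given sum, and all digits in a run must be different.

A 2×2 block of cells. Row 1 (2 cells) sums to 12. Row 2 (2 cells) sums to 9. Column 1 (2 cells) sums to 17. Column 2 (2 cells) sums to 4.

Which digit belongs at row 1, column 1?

17 in 2 cells must be {8,9}; 4 in 2 cells must be {1,3}.
The 12 across and the 4 down share only 3, so (1,2) = 3.
The 9 across and the 17 down share only 8, so (2,1) = 8.
(2,2) = 9 − 8 = 1 completes the 9 across.
(1,1) = 12 − 3 = 9 completes the 12 across.

9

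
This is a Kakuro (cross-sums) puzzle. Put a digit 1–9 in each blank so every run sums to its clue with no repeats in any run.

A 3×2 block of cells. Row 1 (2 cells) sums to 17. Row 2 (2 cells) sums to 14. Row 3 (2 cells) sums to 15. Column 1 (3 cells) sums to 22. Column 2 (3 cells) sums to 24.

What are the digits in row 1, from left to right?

9 8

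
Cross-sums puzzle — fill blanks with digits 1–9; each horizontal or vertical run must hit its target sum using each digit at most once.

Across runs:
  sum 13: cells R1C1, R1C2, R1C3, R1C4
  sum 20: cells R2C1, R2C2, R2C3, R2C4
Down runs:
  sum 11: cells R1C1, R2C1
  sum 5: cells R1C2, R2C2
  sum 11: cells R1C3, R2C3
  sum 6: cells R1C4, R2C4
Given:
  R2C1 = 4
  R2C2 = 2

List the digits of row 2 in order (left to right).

4, 2, 9, 5

R1C1 = 11 − 4 = 7 completes the 11 down.
R1C2 = 5 − 2 = 3 completes the 5 down.
Given what's placed, R1C3 must be 2 to fit the 13 across and 11 down.
R1C4 = 13 − 12 = 1 completes the 13 across.
R2C3 = 11 − 2 = 9 completes the 11 down.
R2C4 = 20 − 15 = 5 completes the 20 across.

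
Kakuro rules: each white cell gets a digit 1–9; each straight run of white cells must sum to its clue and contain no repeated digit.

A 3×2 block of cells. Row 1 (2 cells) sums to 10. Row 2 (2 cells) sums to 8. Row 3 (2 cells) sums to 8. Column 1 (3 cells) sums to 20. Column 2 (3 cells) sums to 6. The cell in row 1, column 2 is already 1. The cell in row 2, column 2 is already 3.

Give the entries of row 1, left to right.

6 in 3 cells must be {1,2,3}.
(1,1) = 10 − 1 = 9 completes the 10 across.
(2,1) = 8 − 3 = 5 completes the 8 across.
(3,1) = 20 − 14 = 6 completes the 20 down.
(3,2) = 8 − 6 = 2 completes the 8 across.

9 1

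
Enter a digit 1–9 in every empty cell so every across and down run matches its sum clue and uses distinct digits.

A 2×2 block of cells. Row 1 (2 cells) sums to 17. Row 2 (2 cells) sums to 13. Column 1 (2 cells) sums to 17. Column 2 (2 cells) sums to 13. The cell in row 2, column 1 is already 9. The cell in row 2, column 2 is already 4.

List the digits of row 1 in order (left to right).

8, 9

17 in 2 cells must be {8,9}.
(1,1) = 17 − 9 = 8 completes the 17 down.
(1,2) = 17 − 8 = 9 completes the 17 across.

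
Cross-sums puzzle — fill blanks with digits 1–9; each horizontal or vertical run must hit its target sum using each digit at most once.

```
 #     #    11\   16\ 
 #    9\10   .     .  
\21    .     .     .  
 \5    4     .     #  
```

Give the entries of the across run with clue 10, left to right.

3, 7

16 in 2 cells must be {7,9}.
R2C1 = 9 − 4 = 5 completes the 9 down.
R2C2 = 7: the only remaining digit allowed by both the 21 across and the 11 down.
R2C3 = 21 − 12 = 9 completes the 21 across.
R3C2 = 5 − 4 = 1 completes the 5 across.
R1C2 = 11 − 8 = 3 completes the 11 down.
R1C3 = 10 − 3 = 7 completes the 10 across.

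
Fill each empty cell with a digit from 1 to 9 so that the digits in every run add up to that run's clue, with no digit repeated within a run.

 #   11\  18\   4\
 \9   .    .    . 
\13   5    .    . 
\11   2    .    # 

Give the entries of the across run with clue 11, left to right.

2, 9

4 in 2 cells must be {1,3}.
R1C1 = 11 − 7 = 4 completes the 11 down.
Given what's placed, R1C3 must be 3 to fit the 9 across and 4 down.
R2C3 = 4 − 3 = 1 completes the 4 down.
R3C2 = 11 − 2 = 9 completes the 11 across.
R1C2 = 9 − 7 = 2 completes the 9 across.
R2C2 = 13 − 6 = 7 completes the 13 across.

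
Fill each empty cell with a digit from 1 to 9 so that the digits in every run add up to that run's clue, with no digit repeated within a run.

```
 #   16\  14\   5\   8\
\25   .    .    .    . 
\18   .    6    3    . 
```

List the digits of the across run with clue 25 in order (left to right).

9 8 2 6

16 in 2 cells must be {7,9}.
R1C2 = 14 − 6 = 8 completes the 14 down.
R1C3 = 5 − 3 = 2 completes the 5 down.
Given what's placed, R1C4 must be 6 to fit the 25 across and 8 down.
R2C1 = 7: the only remaining digit allowed by both the 18 across and the 16 down.
R2C4 = 18 − 16 = 2 completes the 18 across.
R1C1 = 25 − 16 = 9 completes the 25 across.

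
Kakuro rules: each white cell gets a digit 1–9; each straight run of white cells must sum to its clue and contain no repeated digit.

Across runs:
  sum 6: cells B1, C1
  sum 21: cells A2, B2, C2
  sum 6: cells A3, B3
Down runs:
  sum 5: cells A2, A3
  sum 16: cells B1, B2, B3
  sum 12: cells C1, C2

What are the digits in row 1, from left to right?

The 21 across and the 5 down share only 4, so A2 = 4.
A3 = 5 − 4 = 1 completes the 5 down.
B3 = 6 − 1 = 5 completes the 6 across.
No cell is forced outright now. B1 can only be 2 or 4 (the digits allowed by both its 6 across and its 16 down). If B1 = 4: then C1 would have to be in {2} for the 6 across but in {3,4,5,7,8,9} for the 12 down — contradiction. So B1 = 2.
C1 = 6 − 2 = 4 completes the 6 across.
B2 = 16 − 7 = 9 completes the 16 down.
C2 = 21 − 13 = 8 completes the 21 across.

2 4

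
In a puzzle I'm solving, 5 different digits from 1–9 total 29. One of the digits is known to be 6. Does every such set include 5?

No

Counterexample: {2,4,6,8,9} sums to 29 under that restriction without using 5.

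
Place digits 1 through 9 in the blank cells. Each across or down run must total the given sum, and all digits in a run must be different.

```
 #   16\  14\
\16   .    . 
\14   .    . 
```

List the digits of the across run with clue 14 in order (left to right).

9, 5

16 in 2 cells must be {7,9}.
The 16 across and the 14 down share only 9, so R1C2 = 9.
The 14 across and the 16 down share only 9, so R2C1 = 9.
R2C2 = 14 − 9 = 5 completes the 14 across.
R1C1 = 16 − 9 = 7 completes the 16 across.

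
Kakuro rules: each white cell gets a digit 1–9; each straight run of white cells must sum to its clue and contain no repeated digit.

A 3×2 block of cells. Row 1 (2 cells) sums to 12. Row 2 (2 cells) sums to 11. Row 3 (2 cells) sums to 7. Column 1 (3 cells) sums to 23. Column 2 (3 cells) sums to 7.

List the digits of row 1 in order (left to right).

8 4

23 in 3 cells must be {6,8,9}; 7 in 3 cells must be {1,2,4}.
The 12 across and the 7 down share only 4, so (1,2) = 4.
Given what's placed, (2,2) must be 2 to fit the 11 across and 7 down.
(3,1) = 6: only digit in both the 7-across and 23-down candidate sets.
(3,2) = 7 − 6 = 1 completes the 7 across.
(1,1) = 12 − 4 = 8 completes the 12 across.
(2,1) = 11 − 2 = 9 completes the 11 across.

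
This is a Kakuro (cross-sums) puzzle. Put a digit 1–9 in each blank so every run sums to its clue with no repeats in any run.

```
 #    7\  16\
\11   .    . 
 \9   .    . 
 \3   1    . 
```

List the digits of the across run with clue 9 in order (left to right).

4 5

3 in 2 cells must be {1,2}; 7 in 3 cells must be {1,2,4}.
R3C2 = 3 − 1 = 2 completes the 3 across.
Nothing is forced directly, so branch on R1C1, whose candidates are 2 or 4. If R1C1 = 4: then R1C2 would have to be in {7} for the 11 across but in {5,6,8,9} for the 16 down — contradiction. So R1C1 = 2.
R1C2 = 11 − 2 = 9 completes the 11 across.
R2C1 = 7 − 3 = 4 completes the 7 down.
R2C2 = 9 − 4 = 5 completes the 9 across.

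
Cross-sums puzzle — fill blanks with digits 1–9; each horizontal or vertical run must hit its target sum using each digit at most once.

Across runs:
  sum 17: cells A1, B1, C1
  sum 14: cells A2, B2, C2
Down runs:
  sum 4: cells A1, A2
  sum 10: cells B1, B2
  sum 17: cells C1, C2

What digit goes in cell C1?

4 in 2 cells must be {1,3}; 17 in 2 cells must be {8,9}.
Nothing is forced directly, so branch on A1, whose candidates are 1 or 3. If A1 = 1: that forces C1 = 9, A2 = 3, after which C2 would have to be in {2,4,5,6,7,9} for the 14 across but in {8} for the 17 down — contradiction. So A1 = 3.
A2 = 4 − 3 = 1 completes the 4 down.
Nothing is forced directly, so branch on C1, whose candidates are 8 or 9. If C1 = 9: then B1 would have to be in {5} for the 17 across but in {1,2,3,4,6,7,8,9} for the 10 down — contradiction. So C1 = 8.
B1 = 17 − 11 = 6 completes the 17 across.
B2 = 10 − 6 = 4 completes the 10 down.
C2 = 14 − 5 = 9 completes the 14 across.

8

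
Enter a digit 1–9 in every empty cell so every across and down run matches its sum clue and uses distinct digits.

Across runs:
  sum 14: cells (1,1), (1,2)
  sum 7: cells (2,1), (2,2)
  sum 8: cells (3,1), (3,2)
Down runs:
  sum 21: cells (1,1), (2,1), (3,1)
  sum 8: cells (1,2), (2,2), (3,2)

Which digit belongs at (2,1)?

5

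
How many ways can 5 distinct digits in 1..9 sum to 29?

8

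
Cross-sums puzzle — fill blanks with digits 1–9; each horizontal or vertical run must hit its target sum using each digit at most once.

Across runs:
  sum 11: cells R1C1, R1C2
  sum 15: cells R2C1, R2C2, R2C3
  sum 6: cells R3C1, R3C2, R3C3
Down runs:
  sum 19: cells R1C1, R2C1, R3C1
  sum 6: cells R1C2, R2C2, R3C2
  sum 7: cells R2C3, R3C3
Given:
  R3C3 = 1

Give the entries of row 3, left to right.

2 3 1

6 in 3 cells must be {1,2,3}.
R2C3 = 7 − 1 = 6 completes the 7 down.
Nothing is forced directly, so branch on R1C2, whose candidates are 2 or 3. If R1C2 = 3: that forces R1C1 = 8, R3C1 = 2, after which R3C2 would have to be in {3} for the 6 across but in {1,2} for the 6 down — contradiction. So R1C2 = 2.
R1C1 = 11 − 2 = 9 completes the 11 across.
Given what's placed, R2C2 must be 1 to fit the 15 across and 6 down.
R3C2 = 6 − 3 = 3 completes the 6 down.
R2C1 = 15 − 7 = 8 completes the 15 across.
R3C1 = 6 − 4 = 2 completes the 6 across.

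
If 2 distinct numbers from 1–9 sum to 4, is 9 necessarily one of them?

The only way to make 4 from 2 distinct digits is {1,3}, which does not contain 9.

No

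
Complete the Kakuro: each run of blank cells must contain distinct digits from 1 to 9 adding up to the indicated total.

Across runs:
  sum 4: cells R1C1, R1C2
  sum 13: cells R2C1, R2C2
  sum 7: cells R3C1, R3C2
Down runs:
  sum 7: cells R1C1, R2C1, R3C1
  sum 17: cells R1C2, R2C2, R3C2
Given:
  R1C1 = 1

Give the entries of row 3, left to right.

2 5

4 in 2 cells must be {1,3}; 7 in 3 cells must be {1,2,4}.
R1C2 = 4 − 1 = 3 completes the 4 across.
Given what's placed, R2C1 must be 4 to fit the 13 across and 7 down.
R2C2 = 13 − 4 = 9 completes the 13 across.
R3C1 = 7 − 5 = 2 completes the 7 down.
R3C2 = 7 − 2 = 5 completes the 7 across.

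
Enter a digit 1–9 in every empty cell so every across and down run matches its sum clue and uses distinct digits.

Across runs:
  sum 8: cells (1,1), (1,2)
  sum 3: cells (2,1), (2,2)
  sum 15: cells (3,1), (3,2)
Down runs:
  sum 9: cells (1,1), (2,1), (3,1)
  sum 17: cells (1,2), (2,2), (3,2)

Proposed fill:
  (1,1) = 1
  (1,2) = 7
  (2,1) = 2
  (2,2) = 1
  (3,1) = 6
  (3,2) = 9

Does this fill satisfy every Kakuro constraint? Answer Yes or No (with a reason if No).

Yes

Across: 1+7=8; 2+1=3; 6+9=15. Down: 1+2+6=9; 7+1+9=17. No digit repeats within any run.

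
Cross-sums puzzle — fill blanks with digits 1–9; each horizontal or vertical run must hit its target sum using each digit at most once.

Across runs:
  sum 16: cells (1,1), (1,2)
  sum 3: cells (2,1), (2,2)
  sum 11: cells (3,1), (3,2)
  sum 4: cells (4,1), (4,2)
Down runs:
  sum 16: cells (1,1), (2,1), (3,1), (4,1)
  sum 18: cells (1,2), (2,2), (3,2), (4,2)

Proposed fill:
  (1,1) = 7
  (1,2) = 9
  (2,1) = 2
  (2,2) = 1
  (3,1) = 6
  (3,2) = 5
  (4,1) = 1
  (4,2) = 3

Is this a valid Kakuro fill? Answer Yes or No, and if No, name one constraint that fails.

Across: 7+9=16; 2+1=3; 6+5=11; 1+3=4. Down: 7+2+6+1=16; 9+1+5+3=18. No digit repeats within any run.

Yes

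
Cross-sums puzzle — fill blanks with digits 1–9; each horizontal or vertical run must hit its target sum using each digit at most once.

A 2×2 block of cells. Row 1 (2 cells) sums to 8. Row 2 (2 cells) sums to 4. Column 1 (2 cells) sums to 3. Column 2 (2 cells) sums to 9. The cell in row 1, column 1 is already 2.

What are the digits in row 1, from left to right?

2 6

4 in 2 cells must be {1,3}; 3 in 2 cells must be {1,2}.
(1,2) = 8 − 2 = 6 completes the 8 across.
(2,1) = 3 − 2 = 1 completes the 3 down.
(2,2) = 4 − 1 = 3 completes the 4 across.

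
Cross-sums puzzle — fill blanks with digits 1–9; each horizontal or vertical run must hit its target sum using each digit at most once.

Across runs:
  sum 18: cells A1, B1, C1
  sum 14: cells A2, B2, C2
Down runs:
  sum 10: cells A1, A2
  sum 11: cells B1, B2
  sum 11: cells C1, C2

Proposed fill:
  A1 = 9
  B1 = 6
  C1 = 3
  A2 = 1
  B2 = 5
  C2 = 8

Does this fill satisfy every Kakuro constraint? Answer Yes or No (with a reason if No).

Across: 9+6+3=18; 1+5+8=14. Down: 9+1=10; 6+5=11; 3+8=11. No digit repeats within any run.

Yes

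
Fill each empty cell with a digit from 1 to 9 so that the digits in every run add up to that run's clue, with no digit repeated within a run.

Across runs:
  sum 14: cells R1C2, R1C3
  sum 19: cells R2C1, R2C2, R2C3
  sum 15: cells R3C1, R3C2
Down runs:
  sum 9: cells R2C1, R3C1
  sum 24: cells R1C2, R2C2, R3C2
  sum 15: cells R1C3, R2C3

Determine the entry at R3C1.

6

24 in 3 cells must be {7,8,9}.
Nothing is forced directly, so branch on R1C2, whose candidates are 8 or 9. If R1C2 = 9: then R1C3 would have to be in {5} for the 14 across but in {6,7,8,9} for the 15 down — contradiction. So R1C2 = 8.
R1C3 = 14 − 8 = 6 completes the 14 across.
R2C3 = 15 − 6 = 9 completes the 15 down.
R2C2 = 7: the only remaining digit allowed by both the 19 across and the 24 down.
R3C2 = 24 − 15 = 9 completes the 24 down.
R2C1 = 19 − 16 = 3 completes the 19 across.
R3C1 = 15 − 9 = 6 completes the 15 across.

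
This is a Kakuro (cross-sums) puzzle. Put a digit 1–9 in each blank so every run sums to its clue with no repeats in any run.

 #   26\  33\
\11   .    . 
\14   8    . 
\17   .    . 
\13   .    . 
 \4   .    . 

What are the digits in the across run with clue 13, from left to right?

6 7

17 in 2 cells must be {8,9}; 4 in 2 cells must be {1,3}.
R2C2 = 14 − 8 = 6 completes the 14 across.
Given what's placed, R3C1 must be 9 to fit the 17 across and 26 down.
R3C2 = 17 − 9 = 8 completes the 17 across.
Given what's placed, R5C2 must be 3 to fit the 4 across and 33 down.
R5C1 = 4 − 3 = 1 completes the 4 across.
No cell is forced outright now. R1C2 can only be 7 or 9 (the digits allowed by both its 11 across and its 33 down). If R1C2 = 7: then R1C1 would have to be in {4} for the 11 across but in {2,3,5,6} for the 26 down — contradiction. So R1C2 = 9.
R1C1 = 11 − 9 = 2 completes the 11 across.
R4C1 = 26 − 20 = 6 completes the 26 down.
R4C2 = 13 − 6 = 7 completes the 13 across.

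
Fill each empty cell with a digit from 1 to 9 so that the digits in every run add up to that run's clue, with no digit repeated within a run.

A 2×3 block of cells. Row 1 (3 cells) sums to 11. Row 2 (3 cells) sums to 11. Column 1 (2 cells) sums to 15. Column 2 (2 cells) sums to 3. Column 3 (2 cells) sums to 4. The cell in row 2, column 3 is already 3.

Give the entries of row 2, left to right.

7 1 3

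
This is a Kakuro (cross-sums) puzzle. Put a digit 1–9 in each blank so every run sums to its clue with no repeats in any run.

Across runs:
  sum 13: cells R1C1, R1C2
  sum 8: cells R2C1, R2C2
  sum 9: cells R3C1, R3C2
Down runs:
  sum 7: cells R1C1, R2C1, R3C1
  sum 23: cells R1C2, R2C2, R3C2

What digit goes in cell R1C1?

7 in 3 cells must be {1,2,4}; 23 in 3 cells must be {6,8,9}.
The 13 across and the 7 down share only 4, so R1C1 = 4.
R1C2 = 13 − 4 = 9 completes the 13 across.
Given what's placed, R2C2 must be 6 to fit the 8 across and 23 down.
R3C2 = 23 − 15 = 8 completes the 23 down.
R2C1 = 8 − 6 = 2 completes the 8 across.
R3C1 = 9 − 8 = 1 completes the 9 across.

4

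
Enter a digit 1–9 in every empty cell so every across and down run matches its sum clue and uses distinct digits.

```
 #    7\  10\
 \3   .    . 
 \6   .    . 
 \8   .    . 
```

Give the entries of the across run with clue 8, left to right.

1, 7

3 in 2 cells must be {1,2}; 7 in 3 cells must be {1,2,4}.
Nothing is forced directly, so branch on R1C1, whose candidates are 1 or 2. If R1C1 = 1: that forces R1C2 = 2, R3C1 = 2, after which R3C2 would have to be in {6} for the 8 across but in {1,3,5,7} for the 10 down — contradiction. So R1C1 = 2.
R1C2 = 3 − 2 = 1 completes the 3 across.
Given what's placed, R3C1 must be 1 to fit the 8 across and 7 down.
R3C2 = 8 − 1 = 7 completes the 8 across.
R2C1 = 7 − 3 = 4 completes the 7 down.
R2C2 = 6 − 4 = 2 completes the 6 across.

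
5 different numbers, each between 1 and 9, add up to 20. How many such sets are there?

6

5 distinct digits from 1–9 sum between 15 and 35.
Enumerating: {1,2,3,5,9}, {1,2,3,6,8}, {1,2,4,5,8}, {1,2,4,6,7}, {1,3,4,5,7}, {2,3,4,5,6}.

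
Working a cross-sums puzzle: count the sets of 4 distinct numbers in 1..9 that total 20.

12

4 distinct digits from 1–9 sum between 10 and 30.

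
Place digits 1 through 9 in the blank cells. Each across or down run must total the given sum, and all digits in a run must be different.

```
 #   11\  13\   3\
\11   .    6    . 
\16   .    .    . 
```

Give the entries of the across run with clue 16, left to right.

8 7 1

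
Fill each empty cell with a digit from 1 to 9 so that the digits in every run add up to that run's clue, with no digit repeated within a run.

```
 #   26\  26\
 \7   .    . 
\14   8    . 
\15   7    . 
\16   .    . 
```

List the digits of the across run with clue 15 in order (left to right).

7 8

16 in 2 cells must be {7,9}.
R2C2 = 14 − 8 = 6 completes the 14 across.
R3C2 = 15 − 7 = 8 completes the 15 across.
R4C1 = 9: the only remaining digit allowed by both the 16 across and the 26 down.
R4C2 = 16 − 9 = 7 completes the 16 across.
R1C1 = 26 − 24 = 2 completes the 26 down.
R1C2 = 7 − 2 = 5 completes the 7 across.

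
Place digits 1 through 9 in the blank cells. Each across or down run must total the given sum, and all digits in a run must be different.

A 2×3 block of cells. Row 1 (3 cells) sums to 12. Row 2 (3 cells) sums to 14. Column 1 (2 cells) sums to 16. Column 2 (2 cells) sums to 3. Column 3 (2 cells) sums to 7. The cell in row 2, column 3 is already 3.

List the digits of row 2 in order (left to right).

9 2 3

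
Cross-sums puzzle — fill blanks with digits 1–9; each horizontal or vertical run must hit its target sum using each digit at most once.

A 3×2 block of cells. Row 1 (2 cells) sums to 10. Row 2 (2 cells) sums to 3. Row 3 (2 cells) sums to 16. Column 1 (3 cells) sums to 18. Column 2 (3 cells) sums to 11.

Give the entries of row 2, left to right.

3 in 2 cells must be {1,2}; 16 in 2 cells must be {7,9}.
The 16 across and the 11 down share only 7, so (3,2) = 7.
Given what's placed, (2,2) must be 1 to fit the 3 across and 11 down.
(3,1) = 16 − 7 = 9 completes the 16 across.
(1,2) = 11 − 8 = 3 completes the 11 down.
(2,1) = 3 − 1 = 2 completes the 3 across.
(1,1) = 10 − 3 = 7 completes the 10 across.

2, 1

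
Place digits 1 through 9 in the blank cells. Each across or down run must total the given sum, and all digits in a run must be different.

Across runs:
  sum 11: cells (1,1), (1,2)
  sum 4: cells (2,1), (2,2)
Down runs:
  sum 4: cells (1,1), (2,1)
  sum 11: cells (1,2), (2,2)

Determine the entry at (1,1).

3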